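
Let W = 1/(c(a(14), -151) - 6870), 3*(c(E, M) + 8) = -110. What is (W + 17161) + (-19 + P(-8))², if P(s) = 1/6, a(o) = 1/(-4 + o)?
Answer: 3270110063/186696 ≈ 17516.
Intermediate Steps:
c(E, M) = -134/3 (c(E, M) = -8 + (⅓)*(-110) = -8 - 110/3 = -134/3)
P(s) = ⅙
W = -3/20744 (W = 1/(-134/3 - 6870) = 1/(-20744/3) = -3/20744 ≈ -0.00014462)
(W + 17161) + (-19 + P(-8))² = (-3/20744 + 17161) + (-19 + ⅙)² = 355987781/20744 + (-113/6)² = 355987781/20744 + 12769/36 = 3270110063/186696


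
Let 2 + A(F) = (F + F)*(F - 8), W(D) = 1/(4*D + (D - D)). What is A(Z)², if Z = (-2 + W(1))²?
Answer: 17032129/16384 ≈ 1039.6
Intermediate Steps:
W(D) = 1/(4*D) (W(D) = 1/(4*D + 0) = 1/(4*D))
Z = 49/16 (Z = (-2 + (¼)/1)² = (-2 + (¼)*1)² = (-2 + ¼)² = (-7/4)² = 49/16 ≈ 3.0625)
A(F) = -2 + 2*F*(-8 + F) (A(F) = -2 + (F + F)*(F - 8) = -2 + (2*F)*(-8 + F) = -2 + 2*F*(-8 + F))
A(Z)² = (-2 - 16*49/16 + 2*(49/16)²)² = (-2 - 49 + 2*(2401/256))² = (-2 - 49 + 2401/128)² = (-4127/128)² = 17032129/16384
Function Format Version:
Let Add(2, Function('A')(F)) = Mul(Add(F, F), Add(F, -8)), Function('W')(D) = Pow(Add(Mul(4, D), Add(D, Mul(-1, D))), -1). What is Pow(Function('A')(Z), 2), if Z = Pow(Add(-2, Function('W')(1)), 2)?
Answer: Rational(17032129, 16384) ≈ 1039.6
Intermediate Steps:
Function('W')(D) = Mul(Rational(1, 4), Pow(D, -1)) (Function('W')(D) = Pow(Add(Mul(4, D), 0), -1) = Pow(Mul(4, D), -1) = Mul(Rational(1, 4), Pow(D, -1)))
Z = Rational(49, 16) (Z = Pow(Add(-2, Mul(Rational(1, 4), Pow(1, -1))), 2) = Pow(Add(-2, Mul(Rational(1, 4), 1)), 2) = Pow(Add(-2, Rational(1, 4)), 2) = Pow(Rational(-7, 4), 2) = Rational(49, 16) ≈ 3.0625)
Function('A')(F) = Add(-2, Mul(2, F, Add(-8, F))) (Function('A')(F) = Add(-2, Mul(Add(F, F), Add(F, -8))) = Add(-2, Mul(Mul(2, F), Add(-8, F))) = Add(-2, Mul(2, F, Add(-8, F))))
Pow(Function('A')(Z), 2) = Pow(Add(-2, Mul(-16, Rational(49, 16)), Mul(2, Pow(Rational(49, 16), 2))), 2) = Pow(Add(-2, -49, Mul(2, Rational(2401, 256))), 2) = Pow(Add(-2, -49, Rational(2401, 128)), 2) = Pow(Rational(-4127, 128), 2) = Rational(17032129, 16384)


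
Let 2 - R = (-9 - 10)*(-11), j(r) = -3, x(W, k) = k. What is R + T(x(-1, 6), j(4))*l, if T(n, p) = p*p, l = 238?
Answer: 1935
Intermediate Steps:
T(n, p) = p²
R = -207 (R = 2 - (-9 - 10)*(-11) = 2 - (-19)*(-11) = 2 - 1*209 = 2 - 209 = -207)
R + T(x(-1, 6), j(4))*l = -207 + (-3)²*238 = -207 + 9*238 = -207 + 2142 = 1935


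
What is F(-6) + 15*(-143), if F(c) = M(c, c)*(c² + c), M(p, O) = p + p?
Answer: -2505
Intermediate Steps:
M(p, O) = 2*p
F(c) = 2*c*(c + c²) (F(c) = (2*c)*(c² + c) = (2*c)*(c + c²) = 2*c*(c + c²))
F(-6) + 15*(-143) = 2*(-6)²*(1 - 6) + 15*(-143) = 2*36*(-5) - 2145 = -360 - 2145 = -2505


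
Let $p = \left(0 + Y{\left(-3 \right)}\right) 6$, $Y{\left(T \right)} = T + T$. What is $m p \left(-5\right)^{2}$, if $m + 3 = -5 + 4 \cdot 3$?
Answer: $-3600$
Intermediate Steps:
$Y{\left(T \right)} = 2 T$
$m = 4$ ($m = -3 + \left(-5 + 4 \cdot 3\right) = -3 + \left(-5 + 12\right) = -3 + 7 = 4$)
$p = -36$ ($p = \left(0 + 2 \left(-3\right)\right) 6 = \left(0 - 6\right) 6 = \left(-6\right) 6 = -36$)
$m p \left(-5\right)^{2} = 4 \left(-36\right) \left(-5\right)^{2} = \left(-144\right) 25 = -3600$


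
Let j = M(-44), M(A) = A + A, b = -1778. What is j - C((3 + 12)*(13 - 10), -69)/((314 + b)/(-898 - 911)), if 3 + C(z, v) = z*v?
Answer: 457795/122 ≈ 3752.4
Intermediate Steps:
C(z, v) = -3 + v*z (C(z, v) = -3 + z*v = -3 + v*z)
M(A) = 2*A
j = -88 (j = 2*(-44) = -88)
j - C((3 + 12)*(13 - 10), -69)/((314 + b)/(-898 - 911)) = -88 - (-3 - 69*(3 + 12)*(13 - 10))/((314 - 1778)/(-898 - 911)) = -88 - (-3 - 1035*3)/((-1464/(-1809))) = -88 - (-3 - 69*45)/((-1464*(-1/1809))) = -88 - (-3 - 3105)/488/603 = -88 - (-3108)*603/488 = -88 - 1*(-468531/122) = -88 + 468531/122 = 457795/122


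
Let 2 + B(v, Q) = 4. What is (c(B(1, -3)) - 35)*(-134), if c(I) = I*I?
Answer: 4154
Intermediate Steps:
B(v, Q) = 2 (B(v, Q) = -2 + 4 = 2)
c(I) = I²
(c(B(1, -3)) - 35)*(-134) = (2² - 35)*(-134) = (4 - 35)*(-134) = -31*(-134) = 4154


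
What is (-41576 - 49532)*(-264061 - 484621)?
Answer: 68210919656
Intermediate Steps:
(-41576 - 49532)*(-264061 - 484621) = -91108*(-748682) = 68210919656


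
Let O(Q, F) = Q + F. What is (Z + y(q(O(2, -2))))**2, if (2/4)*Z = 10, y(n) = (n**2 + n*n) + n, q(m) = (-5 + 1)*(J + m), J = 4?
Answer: 266256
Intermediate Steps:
O(Q, F) = F + Q
q(m) = -16 - 4*m (q(m) = (-5 + 1)*(4 + m) = -4*(4 + m) = -16 - 4*m)
y(n) = n + 2*n**2 (y(n) = (n**2 + n**2) + n = 2*n**2 + n = n + 2*n**2)
Z = 20 (Z = 2*10 = 20)
(Z + y(q(O(2, -2))))**2 = (20 + (-16 - 4*(-2 + 2))*(1 + 2*(-16 - 4*(-2 + 2))))**2 = (20 + (-16 - 4*0)*(1 + 2*(-16 - 4*0)))**2 = (20 + (-16 + 0)*(1 + 2*(-16 + 0)))**2 = (20 - 16*(1 + 2*(-16)))**2 = (20 - 16*(1 - 32))**2 = (20 - 16*(-31))**2 = (20 + 496)**2 = 516**2 = 266256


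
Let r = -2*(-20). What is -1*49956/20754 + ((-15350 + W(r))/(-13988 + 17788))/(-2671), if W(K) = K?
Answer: -8445427751/3510815820 ≈ -2.4055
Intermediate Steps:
r = 40
-1*49956/20754 + ((-15350 + W(r))/(-13988 + 17788))/(-2671) = -1*49956/20754 + ((-15350 + 40)/(-13988 + 17788))/(-2671) = -49956*1/20754 - 15310/3800*(-1/2671) = -8326/3459 - 15310*1/3800*(-1/2671) = -8326/3459 - 1531/380*(-1/2671) = -8326/3459 + 1531/1014980 = -8445427751/3510815820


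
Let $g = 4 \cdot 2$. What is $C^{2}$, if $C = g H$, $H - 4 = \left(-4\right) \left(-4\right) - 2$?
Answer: $20736$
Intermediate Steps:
$g = 8$
$H = 18$ ($H = 4 - -14 = 4 + \left(16 - 2\right) = 4 + 14 = 18$)
$C = 144$ ($C = 8 \cdot 18 = 144$)
$C^{2} = 144^{2} = 20736$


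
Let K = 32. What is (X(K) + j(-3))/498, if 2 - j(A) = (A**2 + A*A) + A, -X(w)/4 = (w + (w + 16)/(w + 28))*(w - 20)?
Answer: -7937/2490 ≈ -3.1875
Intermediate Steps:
X(w) = -4*(-20 + w)*(w + (16 + w)/(28 + w)) (X(w) = -4*(w + (w + 16)/(w + 28))*(w - 20) = -4*(w + (16 + w)/(28 + w))*(-20 + w) = -4*(-20 + w)*(w + (16 + w)/(28 + w)))
j(A) = 2 - A - 2*A**2 (j(A) = 2 - ((A**2 + A*A) + A) = 2 - ((A**2 + A**2) + A) = 2 - (2*A**2 + A) = 2 - (A + 2*A**2) = 2 + (-A - 2*A**2) = 2 - A - 2*A**2)
(X(K) + j(-3))/498 = (4*(320 - 1*32**3 - 9*32**2 + 564*32)/(28 + 32) + (2 - 1*(-3) - 2*(-3)**2))/498 = (4*(320 - 1*32768 - 9*1024 + 18048)/60 + (2 + 3 - 2*9))*(1/498) = (4*(1/60)*(320 - 32768 - 9216 + 18048) + (2 + 3 - 18))*(1/498) = (4*(1/60)*(-23616) - 13)*(1/498) = (-7872/5 - 13)*(1/498) = -7937/5*1/498 = -7937/2490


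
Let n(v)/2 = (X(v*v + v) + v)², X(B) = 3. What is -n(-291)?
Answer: -165888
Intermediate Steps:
n(v) = 2*(3 + v)²
-n(-291) = -2*(3 - 291)² = -2*(-288)² = -2*82944 = -1*165888 = -165888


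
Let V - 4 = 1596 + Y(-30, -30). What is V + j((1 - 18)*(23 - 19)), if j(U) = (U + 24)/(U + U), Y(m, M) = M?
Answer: 53391/34 ≈ 1570.3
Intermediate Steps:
j(U) = (24 + U)/(2*U) (j(U) = (24 + U)/((2*U)) = (24 + U)*(1/(2*U)) = (24 + U)/(2*U))
V = 1570 (V = 4 + (1596 - 30) = 4 + 1566 = 1570)
V + j((1 - 18)*(23 - 19)) = 1570 + (24 + (1 - 18)*(23 - 19))/(2*(((1 - 18)*(23 - 19)))) = 1570 + (24 - 17*4)/(2*((-17*4))) = 1570 + (1/2)*(24 - 68)/(-68) = 1570 + (1/2)*(-1/68)*(-44) = 1570 + 11/34 = 53391/34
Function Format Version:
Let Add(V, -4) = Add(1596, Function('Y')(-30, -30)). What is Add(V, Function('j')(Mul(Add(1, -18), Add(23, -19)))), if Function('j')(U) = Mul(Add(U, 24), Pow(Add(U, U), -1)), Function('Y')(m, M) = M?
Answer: Rational(53391, 34) ≈ 1570.3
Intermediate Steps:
Function('j')(U) = Mul(Rational(1, 2), Pow(U, -1), Add(24, U)) (Function('j')(U) = Mul(Add(24, U), Pow(Mul(2, U), -1)) = Mul(Add(24, U), Mul(Rational(1, 2), Pow(U, -1))) = Mul(Rational(1, 2), Pow(U, -1), Add(24, U)))
V = 1570 (V = Add(4, Add(1596, -30)) = Add(4, 1566) = 1570)
Add(V, Function('j')(Mul(Add(1, -18), Add(23, -19)))) = Add(1570, Mul(Rational(1, 2), Pow(Mul(Add(1, -18), Add(23, -19)), -1), Add(24, Mul(Add(1, -18), Add(23, -19))))) = Add(1570, Mul(Rational(1, 2), Pow(Mul(-17, 4), -1), Add(24, Mul(-17, 4)))) = Add(1570, Mul(Rational(1, 2), Pow(-68, -1), Add(24, -68))) = Add(1570, Mul(Rational(1, 2), Rational(-1, 68), -44)) = Add(1570, Rational(11, 34)) = Rational(53391, 34)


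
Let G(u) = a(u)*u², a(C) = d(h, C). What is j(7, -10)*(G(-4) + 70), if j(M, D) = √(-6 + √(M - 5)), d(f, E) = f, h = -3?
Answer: 22*√(-6 + √2) ≈ 47.112*I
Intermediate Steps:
a(C) = -3
j(M, D) = √(-6 + √(-5 + M))
G(u) = -3*u²
j(7, -10)*(G(-4) + 70) = √(-6 + √(-5 + 7))*(-3*(-4)² + 70) = √(-6 + √2)*(-3*16 + 70) = √(-6 + √2)*(-48 + 70) = √(-6 + √2)*22 = 22*√(-6 + √2)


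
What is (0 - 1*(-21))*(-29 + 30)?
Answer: 21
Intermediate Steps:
(0 - 1*(-21))*(-29 + 30) = (0 + 21)*1 = 21*1 = 21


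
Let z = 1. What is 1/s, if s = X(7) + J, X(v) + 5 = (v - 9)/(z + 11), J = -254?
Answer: -6/1555 ≈ -0.0038585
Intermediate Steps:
X(v) = -23/4 + v/12 (X(v) = -5 + (v - 9)/(1 + 11) = -5 + (-9 + v)/12 = -5 + (-9 + v)*(1/12) = -5 + (-¾ + v/12) = -23/4 + v/12)
s = -1555/6 (s = (-23/4 + (1/12)*7) - 254 = (-23/4 + 7/12) - 254 = -31/6 - 254 = -1555/6 ≈ -259.17)
1/s = 1/(-1555/6) = -6/1555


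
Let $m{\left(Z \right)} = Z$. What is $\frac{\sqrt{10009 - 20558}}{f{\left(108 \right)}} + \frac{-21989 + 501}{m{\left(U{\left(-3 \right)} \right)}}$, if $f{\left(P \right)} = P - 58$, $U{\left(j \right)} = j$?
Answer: $\frac{21488}{3} + \frac{i \sqrt{10549}}{50} \approx 7162.7 + 2.0542 i$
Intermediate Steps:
$f{\left(P \right)} = -58 + P$
$\frac{\sqrt{10009 - 20558}}{f{\left(108 \right)}} + \frac{-21989 + 501}{m{\left(U{\left(-3 \right)} \right)}} = \frac{\sqrt{10009 - 20558}}{-58 + 108} + \frac{-21989 + 501}{-3} = \frac{\sqrt{-10549}}{50} - - \frac{21488}{3} = i \sqrt{10549} \cdot \frac{1}{50} + \frac{21488}{3} = \frac{i \sqrt{10549}}{50} + \frac{21488}{3} = \frac{21488}{3} + \frac{i \sqrt{10549}}{50}$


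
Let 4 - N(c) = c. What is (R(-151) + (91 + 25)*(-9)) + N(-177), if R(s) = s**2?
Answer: 21938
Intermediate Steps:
N(c) = 4 - c
(R(-151) + (91 + 25)*(-9)) + N(-177) = ((-151)**2 + (91 + 25)*(-9)) + (4 - 1*(-177)) = (22801 + 116*(-9)) + (4 + 177) = (22801 - 1044) + 181 = 21757 + 181 = 21938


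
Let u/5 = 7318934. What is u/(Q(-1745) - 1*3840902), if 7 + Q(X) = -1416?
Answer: -7318934/768465 ≈ -9.5241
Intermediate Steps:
u = 36594670 (u = 5*7318934 = 36594670)
Q(X) = -1423 (Q(X) = -7 - 1416 = -1423)
u/(Q(-1745) - 1*3840902) = 36594670/(-1423 - 1*3840902) = 36594670/(-1423 - 3840902) = 36594670/(-3842325) = 36594670*(-1/3842325) = -7318934/768465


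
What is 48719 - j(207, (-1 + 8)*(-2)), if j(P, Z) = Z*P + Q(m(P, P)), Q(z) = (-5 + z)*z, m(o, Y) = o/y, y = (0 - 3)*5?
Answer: 1283939/25 ≈ 51358.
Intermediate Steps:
y = -15 (y = -3*5 = -15)
m(o, Y) = -o/15 (m(o, Y) = o/(-15) = o*(-1/15) = -o/15)
Q(z) = z*(-5 + z)
j(P, Z) = P*Z - P*(-5 - P/15)/15 (j(P, Z) = Z*P + (-P/15)*(-5 - P/15) = P*Z - P*(-5 - P/15)/15)
48719 - j(207, (-1 + 8)*(-2)) = 48719 - 207*(75 + 207 + 225*((-1 + 8)*(-2)))/225 = 48719 - 207*(75 + 207 + 225*(7*(-2)))/225 = 48719 - 207*(75 + 207 + 225*(-14))/225 = 48719 - 207*(75 + 207 - 3150)/225 = 48719 - 207*(-2868)/225 = 48719 - 1*(-65964/25) = 48719 + 65964/25 = 1283939/25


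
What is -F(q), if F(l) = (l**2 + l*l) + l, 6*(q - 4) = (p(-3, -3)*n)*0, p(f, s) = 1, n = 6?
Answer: -36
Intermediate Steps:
q = 4 (q = 4 + ((1*6)*0)/6 = 4 + (6*0)/6 = 4 + (1/6)*0 = 4 + 0 = 4)
F(l) = l + 2*l**2 (F(l) = (l**2 + l**2) + l = 2*l**2 + l = l + 2*l**2)
-F(q) = -4*(1 + 2*4) = -4*(1 + 8) = -4*9 = -1*36 = -36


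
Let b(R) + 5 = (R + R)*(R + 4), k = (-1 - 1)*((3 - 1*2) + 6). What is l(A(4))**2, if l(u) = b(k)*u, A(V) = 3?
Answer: 680625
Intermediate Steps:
k = -14 (k = -2*((3 - 2) + 6) = -2*(1 + 6) = -2*7 = -14)
b(R) = -5 + 2*R*(4 + R) (b(R) = -5 + (R + R)*(R + 4) = -5 + (2*R)*(4 + R) = -5 + 2*R*(4 + R))
l(u) = 275*u (l(u) = (-5 + 2*(-14)**2 + 8*(-14))*u = (-5 + 2*196 - 112)*u = (-5 + 392 - 112)*u = 275*u)
l(A(4))**2 = (275*3)**2 = 825**2 = 680625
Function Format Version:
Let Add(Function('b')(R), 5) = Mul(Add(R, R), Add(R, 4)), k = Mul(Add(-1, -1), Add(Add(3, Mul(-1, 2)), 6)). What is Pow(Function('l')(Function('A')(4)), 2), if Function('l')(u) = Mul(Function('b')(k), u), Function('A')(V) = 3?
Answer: 680625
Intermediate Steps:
k = -14 (k = Mul(-2, Add(Add(3, -2), 6)) = Mul(-2, Add(1, 6)) = Mul(-2, 7) = -14)
Function('b')(R) = Add(-5, Mul(2, R, Add(4, R))) (Function('b')(R) = Add(-5, Mul(Add(R, R), Add(R, 4))) = Add(-5, Mul(Mul(2, R), Add(4, R))) = Add(-5, Mul(2, R, Add(4, R))))
Function('l')(u) = Mul(275, u) (Function('l')(u) = Mul(Add(-5, Mul(2, Pow(-14, 2)), Mul(8, -14)), u) = Mul(Add(-5, Mul(2, 196), -112), u) = Mul(Add(-5, 392, -112), u) = Mul(275, u))
Pow(Function('l')(Function('A')(4)), 2) = Pow(Mul(275, 3), 2) = Pow(825, 2) = 680625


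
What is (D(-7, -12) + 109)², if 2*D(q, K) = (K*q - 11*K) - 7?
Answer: 182329/4 ≈ 45582.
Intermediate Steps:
D(q, K) = -7/2 - 11*K/2 + K*q/2 (D(q, K) = ((K*q - 11*K) - 7)/2 = ((-11*K + K*q) - 7)/2 = (-7 - 11*K + K*q)/2 = -7/2 - 11*K/2 + K*q/2)
(D(-7, -12) + 109)² = ((-7/2 - 11/2*(-12) + (½)*(-12)*(-7)) + 109)² = ((-7/2 + 66 + 42) + 109)² = (209/2 + 109)² = (427/2)² = 182329/4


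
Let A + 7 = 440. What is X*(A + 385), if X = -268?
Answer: -219224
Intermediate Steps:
A = 433 (A = -7 + 440 = 433)
X*(A + 385) = -268*(433 + 385) = -268*818 = -219224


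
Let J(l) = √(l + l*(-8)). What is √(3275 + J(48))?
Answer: √(3275 + 4*I*√21) ≈ 57.228 + 0.1602*I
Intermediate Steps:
J(l) = √7*√(-l) (J(l) = √(l - 8*l) = √(-7*l) = √7*√(-l))
√(3275 + J(48)) = √(3275 + √7*√(-1*48)) = √(3275 + √7*√(-48)) = √(3275 + √7*(4*I*√3)) = √(3275 + 4*I*√21)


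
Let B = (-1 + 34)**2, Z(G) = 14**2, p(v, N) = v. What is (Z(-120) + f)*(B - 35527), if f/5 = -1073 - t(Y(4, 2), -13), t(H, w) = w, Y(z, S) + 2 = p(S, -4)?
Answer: 175771552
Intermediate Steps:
Z(G) = 196
Y(z, S) = -2 + S
B = 1089 (B = 33**2 = 1089)
f = -5300 (f = 5*(-1073 - 1*(-13)) = 5*(-1073 + 13) = 5*(-1060) = -5300)
(Z(-120) + f)*(B - 35527) = (196 - 5300)*(1089 - 35527) = -5104*(-34438) = 175771552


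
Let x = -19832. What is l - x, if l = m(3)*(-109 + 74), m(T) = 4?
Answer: 19692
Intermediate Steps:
l = -140 (l = 4*(-109 + 74) = 4*(-35) = -140)
l - x = -140 - 1*(-19832) = -140 + 19832 = 19692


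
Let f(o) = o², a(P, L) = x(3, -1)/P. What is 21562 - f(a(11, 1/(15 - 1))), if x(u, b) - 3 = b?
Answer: 2608998/121 ≈ 21562.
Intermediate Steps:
x(u, b) = 3 + b
a(P, L) = 2/P (a(P, L) = (3 - 1)/P = 2/P)
21562 - f(a(11, 1/(15 - 1))) = 21562 - (2/11)² = 21562 - 1*4/121 = 21562 - 4/121 = 2608998/121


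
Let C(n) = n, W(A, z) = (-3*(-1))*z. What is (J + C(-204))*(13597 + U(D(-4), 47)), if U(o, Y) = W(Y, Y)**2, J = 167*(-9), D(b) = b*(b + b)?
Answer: -57146946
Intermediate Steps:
D(b) = 2*b**2 (D(b) = b*(2*b) = 2*b**2)
W(A, z) = 3*z
J = -1503
U(o, Y) = 9*Y**2 (U(o, Y) = (3*Y)**2 = 9*Y**2)
(J + C(-204))*(13597 + U(D(-4), 47)) = (-1503 - 204)*(13597 + 9*47**2) = -1707*(13597 + 9*2209) = -1707*(13597 + 19881) = -1707*33478 = -57146946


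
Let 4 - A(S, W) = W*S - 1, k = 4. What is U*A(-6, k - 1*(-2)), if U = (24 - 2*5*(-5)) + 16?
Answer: 3690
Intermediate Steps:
A(S, W) = 5 - S*W (A(S, W) = 4 - (W*S - 1) = 4 - (S*W - 1) = 4 - (-1 + S*W) = 4 + (1 - S*W) = 5 - S*W)
U = 90 (U = (24 - 10*(-5)) + 16 = (24 + 50) + 16 = 74 + 16 = 90)
U*A(-6, k - 1*(-2)) = 90*(5 - 1*(-6)*(4 - 1*(-2))) = 90*(5 - 1*(-6)*(4 + 2)) = 90*(5 - 1*(-6)*6) = 90*(5 + 36) = 90*41 = 3690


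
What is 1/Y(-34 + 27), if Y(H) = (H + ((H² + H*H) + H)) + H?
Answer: 1/77 ≈ 0.012987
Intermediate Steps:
Y(H) = 2*H² + 3*H (Y(H) = (H + ((H² + H²) + H)) + H = (H + (2*H² + H)) + H = (H + (H + 2*H²)) + H = (2*H + 2*H²) + H = 2*H² + 3*H)
1/Y(-34 + 27) = 1/((-34 + 27)*(3 + 2*(-34 + 27))) = 1/(-7*(3 + 2*(-7))) = 1/(-7*(3 - 14)) = 1/(-7*(-11)) = 1/77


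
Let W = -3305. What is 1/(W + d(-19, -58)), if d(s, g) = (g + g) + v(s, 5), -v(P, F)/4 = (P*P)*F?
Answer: -1/10641 ≈ -9.3976e-5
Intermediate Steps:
v(P, F) = -4*F*P**2 (v(P, F) = -4*P*P*F = -4*P**2*F = -4*F*P**2)
d(s, g) = -20*s**2 + 2*g (d(s, g) = (g + g) - 4*5*s**2 = 2*g - 20*s**2 = -20*s**2 + 2*g)
1/(W + d(-19, -58)) = 1/(-3305 + (-20*(-19)**2 + 2*(-58))) = 1/(-3305 + (-20*361 - 116)) = 1/(-3305 + (-7220 - 116)) = 1/(-3305 - 7336) = 1/(-10641) = -1/10641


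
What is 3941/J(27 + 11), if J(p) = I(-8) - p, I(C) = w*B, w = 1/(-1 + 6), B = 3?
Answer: -19705/187 ≈ -105.37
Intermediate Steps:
w = ⅕ (w = 1/5 = ⅕ ≈ 0.20000)
I(C) = ⅗ (I(C) = (⅕)*3 = ⅗)
J(p) = ⅗ - p
3941/J(27 + 11) = 3941/(⅗ - (27 + 11)) = 3941/(⅗ - 1*38) = 3941/(⅗ - 38) = 3941/(-187/5) = 3941*(-5/187) = -19705/187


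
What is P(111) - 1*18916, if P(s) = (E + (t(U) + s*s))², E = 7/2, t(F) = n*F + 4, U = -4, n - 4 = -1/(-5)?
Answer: 15155904089/100 ≈ 1.5156e+8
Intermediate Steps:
n = 21/5 (n = 4 - 1/(-5) = 4 - 1*(-⅕) = 4 + ⅕ = 21/5 ≈ 4.2000)
t(F) = 4 + 21*F/5 (t(F) = 21*F/5 + 4 = 4 + 21*F/5)
E = 7/2 (E = 7*(½) = 7/2 ≈ 3.5000)
P(s) = (-93/10 + s²)² (P(s) = (7/2 + ((4 + (21/5)*(-4)) + s*s))² = (7/2 + ((4 - 84/5) + s²))² = (7/2 + (-64/5 + s²))² = (-93/10 + s²)²)
P(111) - 1*18916 = (-93 + 10*111²)²/100 - 1*18916 = (-93 + 10*12321)²/100 - 18916 = (-93 + 123210)²/100 - 18916 = (1/100)*123117² - 18916 = (1/100)*15157795689 - 18916 = 15157795689/100 - 18916 = 15155904089/100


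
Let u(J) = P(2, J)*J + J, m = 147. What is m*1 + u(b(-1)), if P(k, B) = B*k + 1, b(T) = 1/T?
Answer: 147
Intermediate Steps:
P(k, B) = 1 + B*k
u(J) = J + J*(1 + 2*J) (u(J) = (1 + J*2)*J + J = (1 + 2*J)*J + J = J*(1 + 2*J) + J = J + J*(1 + 2*J))
m*1 + u(b(-1)) = 147*1 + 2*(1 + 1/(-1))/(-1) = 147 + 2*(-1)*(1 - 1) = 147 + 2*(-1)*0 = 147 + 0 = 147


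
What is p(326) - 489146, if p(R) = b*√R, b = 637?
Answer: -489146 + 637*√326 ≈ -4.7764e+5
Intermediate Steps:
p(R) = 637*√R
p(326) - 489146 = 637*√326 - 489146 = -489146 + 637*√326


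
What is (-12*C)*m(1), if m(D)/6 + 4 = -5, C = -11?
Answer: -7128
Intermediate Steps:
m(D) = -54 (m(D) = -24 + 6*(-5) = -24 - 30 = -54)
(-12*C)*m(1) = -12*(-11)*(-54) = 132*(-54) = -7128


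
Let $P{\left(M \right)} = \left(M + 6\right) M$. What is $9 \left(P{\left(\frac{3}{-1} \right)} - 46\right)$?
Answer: $-495$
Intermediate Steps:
$P{\left(M \right)} = M \left(6 + M\right)$ ($P{\left(M \right)} = \left(6 + M\right) M = M \left(6 + M\right)$)
$9 \left(P{\left(\frac{3}{-1} \right)} - 46\right) = 9 \left(\frac{3}{-1} \left(6 + \frac{3}{-1}\right) - 46\right) = 9 \left(3 \left(-1\right) \left(6 + 3 \left(-1\right)\right) - 46\right) = 9 \left(- 3 \left(6 - 3\right) - 46\right) = 9 \left(\left(-3\right) 3 - 46\right) = 9 \left(-9 - 46\right) = 9 \left(-55\right) = -495$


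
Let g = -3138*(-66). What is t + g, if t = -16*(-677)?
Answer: 217940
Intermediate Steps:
t = 10832
g = 207108
t + g = 10832 + 207108 = 217940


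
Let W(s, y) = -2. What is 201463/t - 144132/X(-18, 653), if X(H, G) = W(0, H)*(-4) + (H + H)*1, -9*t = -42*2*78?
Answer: 3948895/728 ≈ 5424.3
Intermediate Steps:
t = 728 (t = -(-42*2)*78/9 = -(-28)*78/3 = -⅑*(-6552) = 728)
X(H, G) = 8 + 2*H (X(H, G) = -2*(-4) + (H + H)*1 = 8 + (2*H)*1 = 8 + 2*H)
201463/t - 144132/X(-18, 653) = 201463/728 - 144132/(8 + 2*(-18)) = 201463*(1/728) - 144132/(8 - 36) = 201463/728 - 144132/(-28) = 201463/728 - 144132*(-1/28) = 201463/728 + 36033/7 = 3948895/728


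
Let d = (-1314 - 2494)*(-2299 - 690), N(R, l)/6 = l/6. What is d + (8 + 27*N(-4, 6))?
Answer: 11382282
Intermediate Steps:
N(R, l) = l (N(R, l) = 6*(l/6) = l)
d = 11382112 (d = -3808*(-2989) = 11382112)
d + (8 + 27*N(-4, 6)) = 11382112 + (8 + 27*6) = 11382112 + (8 + 162) = 11382112 + 170 = 11382282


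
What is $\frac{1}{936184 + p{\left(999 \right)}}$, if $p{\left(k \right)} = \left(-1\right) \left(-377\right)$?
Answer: $\frac{1}{936561} \approx 1.0677 \cdot 10^{-6}$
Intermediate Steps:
$p{\left(k \right)} = 377$
$\frac{1}{936184 + p{\left(999 \right)}} = \frac{1}{936184 + 377} = \frac{1}{936561}$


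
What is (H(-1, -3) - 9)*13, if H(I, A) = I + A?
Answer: -169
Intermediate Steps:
H(I, A) = A + I
(H(-1, -3) - 9)*13 = ((-3 - 1) - 9)*13 = (-4 - 9)*13 = -13*13 = -169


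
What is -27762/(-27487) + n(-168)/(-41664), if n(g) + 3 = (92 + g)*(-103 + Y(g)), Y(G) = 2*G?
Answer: 239682161/1145218368 ≈ 0.20929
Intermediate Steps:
n(g) = -3 + (-103 + 2*g)*(92 + g) (n(g) = -3 + (92 + g)*(-103 + 2*g) = -3 + (-103 + 2*g)*(92 + g))
-27762/(-27487) + n(-168)/(-41664) = -27762/(-27487) + (-9479 + 2*(-168)**2 + 81*(-168))/(-41664) = -27762*(-1/27487) + (-9479 + 2*28224 - 13608)*(-1/41664) = 27762/27487 + (-9479 + 56448 - 13608)*(-1/41664) = 27762/27487 + 33361*(-1/41664) = 27762/27487 - 33361/41664 = 239682161/1145218368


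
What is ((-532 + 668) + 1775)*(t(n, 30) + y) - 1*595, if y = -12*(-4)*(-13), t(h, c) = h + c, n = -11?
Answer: -1156750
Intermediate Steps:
t(h, c) = c + h
y = -624 (y = 48*(-13) = -624)
((-532 + 668) + 1775)*(t(n, 30) + y) - 1*595 = ((-532 + 668) + 1775)*((30 - 11) - 624) - 1*595 = (136 + 1775)*(19 - 624) - 595 = 1911*(-605) - 595 = -1156155 - 595 = -1156750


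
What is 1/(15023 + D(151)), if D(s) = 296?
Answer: 1/15319 ≈ 6.5278e-5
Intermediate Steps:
1/(15023 + D(151)) = 1/(15023 + 296) = 1/15319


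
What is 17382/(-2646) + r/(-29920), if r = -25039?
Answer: -75636041/13194720 ≈ -5.7323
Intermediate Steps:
17382/(-2646) + r/(-29920) = 17382/(-2646) - 25039/(-29920) = 17382*(-1/2646) - 25039*(-1/29920) = -2897/441 + 25039/29920 = -75636041/13194720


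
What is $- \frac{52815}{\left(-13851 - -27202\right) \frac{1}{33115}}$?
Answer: $- \frac{1748968725}{13351} \approx -1.31 \cdot 10^{5}$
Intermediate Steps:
$- \frac{52815}{\left(-13851 - -27202\right) \frac{1}{33115}} = - \frac{52815}{\left(-13851 + 27202\right) \frac{1}{33115}} = - \frac{52815}{13351 \cdot \frac{1}{33115}} = - \frac{52815}{\frac{13351}{33115}} = \left(-52815\right) \frac{33115}{13351} = - \frac{1748968725}{13351}$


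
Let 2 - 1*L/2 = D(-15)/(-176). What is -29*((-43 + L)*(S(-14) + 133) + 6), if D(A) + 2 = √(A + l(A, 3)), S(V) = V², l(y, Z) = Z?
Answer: 16374241/44 - 9541*I*√3/44 ≈ 3.7214e+5 - 375.58*I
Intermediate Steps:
D(A) = -2 + √(3 + A) (D(A) = -2 + √(A + 3) = -2 + √(3 + A))
L = 175/44 + I*√3/44 (L = 4 - 2*(-2 + √(3 - 15))/(-176) = 4 - 2*(-2 + √(-12))*(-1)/176 = 4 - 2*(-2 + 2*I*√3)*(-1)/176 = 4 - 2*(1/88 - I*√3/88) = 4 + (-1/44 + I*√3/44) = 175/44 + I*√3/44 ≈ 3.9773 + 0.039365*I)
-29*((-43 + L)*(S(-14) + 133) + 6) = -29*((-43 + (175/44 + I*√3/44))*((-14)² + 133) + 6) = -29*((-1717/44 + I*√3/44)*(196 + 133) + 6) = -29*((-1717/44 + I*√3/44)*329 + 6) = -29*((-564893/44 + 329*I*√3/44) + 6) = -29*(-564629/44 + 329*I*√3/44) = 16374241/44 - 9541*I*√3/44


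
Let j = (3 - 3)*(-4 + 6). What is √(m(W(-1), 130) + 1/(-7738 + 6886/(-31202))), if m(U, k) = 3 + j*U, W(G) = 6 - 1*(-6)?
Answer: √43720955350637502/120723981 ≈ 1.7320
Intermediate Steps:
j = 0 (j = 0*2 = 0)
W(G) = 12 (W(G) = 6 + 6 = 12)
m(U, k) = 3 (m(U, k) = 3 + 0*U = 3 + 0 = 3)
√(m(W(-1), 130) + 1/(-7738 + 6886/(-31202))) = √(3 + 1/(-7738 + 6886/(-31202))) = √(3 + 1/(-7738 + 6886*(-1/31202))) = √(3 + 1/(-7738 - 3443/15601)) = √(3 + 1/(-120723981/15601)) = √(3 - 15601/120723981) = √(362156342/120723981) = √43720955350637502/120723981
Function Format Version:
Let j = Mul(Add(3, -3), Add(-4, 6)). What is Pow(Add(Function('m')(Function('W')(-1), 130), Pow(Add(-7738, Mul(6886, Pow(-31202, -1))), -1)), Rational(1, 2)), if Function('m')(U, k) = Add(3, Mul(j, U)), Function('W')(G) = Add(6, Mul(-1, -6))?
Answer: Mul(Rational(1, 120723981), Pow(43720955350637502, Rational(1, 2))) ≈ 1.7320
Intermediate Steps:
j = 0 (j = Mul(0, 2) = 0)
Function('W')(G) = 12 (Function('W')(G) = Add(6, 6) = 12)
Function('m')(U, k) = 3 (Function('m')(U, k) = Add(3, Mul(0, U)) = Add(3, 0) = 3)
Pow(Add(Function('m')(Function('W')(-1), 130), Pow(Add(-7738, Mul(6886, Pow(-31202, -1))), -1)), Rational(1, 2)) = Pow(Add(3, Pow(Add(-7738, Mul(6886, Pow(-31202, -1))), -1)), Rational(1, 2)) = Pow(Add(3, Pow(Add(-7738, Mul(6886, Rational(-1, 31202))), -1)), Rational(1, 2)) = Pow(Add(3, Pow(Add(-7738, Rational(-3443, 15601)), -1)), Rational(1, 2)) = Pow(Add(3, Pow(Rational(-120723981, 15601), -1)), Rational(1, 2)) = Pow(Add(3, Rational(-15601, 120723981)), Rational(1, 2)) = Pow(Rational(362156342, 120723981), Rational(1, 2)) = Mul(Rational(1, 120723981), Pow(43720955350637502, Rational(1, 2)))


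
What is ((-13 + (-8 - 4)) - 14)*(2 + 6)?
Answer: -312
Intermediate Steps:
((-13 + (-8 - 4)) - 14)*(2 + 6) = ((-13 - 12) - 14)*8 = (-25 - 14)*8 = -39*8 = -312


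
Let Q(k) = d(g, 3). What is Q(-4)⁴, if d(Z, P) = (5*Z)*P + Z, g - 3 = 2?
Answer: 40960000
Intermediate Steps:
g = 5 (g = 3 + 2 = 5)
d(Z, P) = Z + 5*P*Z (d(Z, P) = 5*P*Z + Z = Z + 5*P*Z)
Q(k) = 80 (Q(k) = 5*(1 + 5*3) = 5*(1 + 15) = 5*16 = 80)
Q(-4)⁴ = 80⁴ = 40960000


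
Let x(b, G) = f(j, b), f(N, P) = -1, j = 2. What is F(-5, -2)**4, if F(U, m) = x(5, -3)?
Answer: 1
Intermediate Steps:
x(b, G) = -1
F(U, m) = -1
F(-5, -2)**4 = (-1)**4 = 1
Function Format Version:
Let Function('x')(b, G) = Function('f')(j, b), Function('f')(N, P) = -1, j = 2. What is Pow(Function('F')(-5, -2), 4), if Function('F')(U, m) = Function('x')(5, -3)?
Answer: 1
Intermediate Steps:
Function('x')(b, G) = -1
Function('F')(U, m) = -1
Pow(Function('F')(-5, -2), 4) = Pow(-1, 4) = 1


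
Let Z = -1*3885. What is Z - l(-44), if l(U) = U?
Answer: -3841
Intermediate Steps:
Z = -3885
Z - l(-44) = -3885 - 1*(-44) = -3885 + 44 = -3841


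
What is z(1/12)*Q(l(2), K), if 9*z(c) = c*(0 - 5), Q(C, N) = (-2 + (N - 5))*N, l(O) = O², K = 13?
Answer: -65/18 ≈ -3.6111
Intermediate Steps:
Q(C, N) = N*(-7 + N) (Q(C, N) = (-2 + (-5 + N))*N = (-7 + N)*N = N*(-7 + N))
z(c) = -5*c/9 (z(c) = (c*(0 - 5))/9 = (c*(-5))/9 = (-5*c)/9 = -5*c/9)
z(1/12)*Q(l(2), K) = (-5/9/12)*(13*(-7 + 13)) = (-5/9*1/12)*(13*6) = -5/108*78 = -65/18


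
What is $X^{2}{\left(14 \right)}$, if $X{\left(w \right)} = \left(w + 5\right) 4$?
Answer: $5776$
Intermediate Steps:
$X{\left(w \right)} = 20 + 4 w$ ($X{\left(w \right)} = \left(5 + w\right) 4 = 20 + 4 w$)
$X^{2}{\left(14 \right)} = \left(20 + 4 \cdot 14\right)^{2} = \left(20 + 56\right)^{2} = 76^{2} = 5776$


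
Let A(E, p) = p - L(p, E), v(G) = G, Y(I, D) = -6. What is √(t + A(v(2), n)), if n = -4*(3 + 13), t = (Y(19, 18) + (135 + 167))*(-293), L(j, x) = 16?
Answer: 2*I*√21702 ≈ 294.63*I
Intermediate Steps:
t = -86728 (t = (-6 + (135 + 167))*(-293) = (-6 + 302)*(-293) = 296*(-293) = -86728)
n = -64 (n = -4*16 = -64)
A(E, p) = -16 + p (A(E, p) = p - 1*16 = p - 16 = -16 + p)
√(t + A(v(2), n)) = √(-86728 + (-16 - 64)) = √(-86728 - 80) = √(-86808) = 2*I*√21702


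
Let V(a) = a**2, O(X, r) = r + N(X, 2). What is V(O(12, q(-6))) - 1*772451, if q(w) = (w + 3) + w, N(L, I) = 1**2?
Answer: -772387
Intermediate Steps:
N(L, I) = 1
q(w) = 3 + 2*w (q(w) = (3 + w) + w = 3 + 2*w)
O(X, r) = 1 + r (O(X, r) = r + 1 = 1 + r)
V(O(12, q(-6))) - 1*772451 = (1 + (3 + 2*(-6)))**2 - 1*772451 = (1 + (3 - 12))**2 - 772451 = (1 - 9)**2 - 772451 = (-8)**2 - 772451 = 64 - 772451 = -772387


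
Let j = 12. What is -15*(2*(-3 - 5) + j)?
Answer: 60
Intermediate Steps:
-15*(2*(-3 - 5) + j) = -15*(2*(-3 - 5) + 12) = -15*(2*(-8) + 12) = -15*(-16 + 12) = -15*(-4) = 60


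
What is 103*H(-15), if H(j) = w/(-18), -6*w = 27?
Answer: 103/4 ≈ 25.750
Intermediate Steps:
w = -9/2 (w = -1/6*27 = -9/2 ≈ -4.5000)
H(j) = 1/4 (H(j) = -9/2/(-18) = -9/2*(-1/18) = 1/4)
103*H(-15) = 103*(1/4) = 103/4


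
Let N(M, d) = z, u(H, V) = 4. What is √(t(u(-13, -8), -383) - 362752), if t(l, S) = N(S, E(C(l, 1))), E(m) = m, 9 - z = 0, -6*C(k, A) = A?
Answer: I*√362743 ≈ 602.28*I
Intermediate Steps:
C(k, A) = -A/6
z = 9 (z = 9 - 1*0 = 9 + 0 = 9)
N(M, d) = 9
t(l, S) = 9
√(t(u(-13, -8), -383) - 362752) = √(9 - 362752) = √(-362743) = I*√362743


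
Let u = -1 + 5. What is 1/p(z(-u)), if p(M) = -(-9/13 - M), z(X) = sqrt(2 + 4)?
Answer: -39/311 + 169*sqrt(6)/933 ≈ 0.31829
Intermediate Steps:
u = 4
z(X) = sqrt(6)
p(M) = 9/13 + M (p(M) = -(-9*1/13 - M) = -(-9/13 - M) = 9/13 + M)
1/p(z(-u)) = 1/(9/13 + sqrt(6))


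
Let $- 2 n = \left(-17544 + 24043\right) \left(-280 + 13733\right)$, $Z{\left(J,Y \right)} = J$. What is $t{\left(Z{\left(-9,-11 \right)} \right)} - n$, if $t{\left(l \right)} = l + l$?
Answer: $\frac{87431011}{2} \approx 4.3716 \cdot 10^{7}$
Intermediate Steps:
$n = - \frac{87431047}{2}$ ($n = - \frac{\left(-17544 + 24043\right) \left(-280 + 13733\right)}{2} = - \frac{6499 \cdot 13453}{2} = \left(- \frac{1}{2}\right) 87431047 = - \frac{87431047}{2} \approx -4.3716 \cdot 10^{7}$)
$t{\left(l \right)} = 2 l$
$t{\left(Z{\left(-9,-11 \right)} \right)} - n = 2 \left(-9\right) - - \frac{87431047}{2} = -18 + \frac{87431047}{2} = \frac{87431011}{2}$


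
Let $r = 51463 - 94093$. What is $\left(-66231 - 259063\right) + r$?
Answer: $-367924$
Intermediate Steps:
$r = -42630$
$\left(-66231 - 259063\right) + r = \left(-66231 - 259063\right) - 42630 = -325294 - 42630 = -367924$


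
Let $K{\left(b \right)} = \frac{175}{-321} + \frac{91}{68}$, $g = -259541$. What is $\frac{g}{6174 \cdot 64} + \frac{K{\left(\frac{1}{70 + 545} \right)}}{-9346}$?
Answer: $- \frac{2206432042471}{3358729890432} \approx -0.65692$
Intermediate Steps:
$K{\left(b \right)} = \frac{17311}{21828}$ ($K{\left(b \right)} = 175 \left(- \frac{1}{321}\right) + 91 \cdot \frac{1}{68} = - \frac{175}{321} + \frac{91}{68} = \frac{17311}{21828}$)
$\frac{g}{6174 \cdot 64} + \frac{K{\left(\frac{1}{70 + 545} \right)}}{-9346} = - \frac{259541}{6174 \cdot 64} + \frac{17311}{21828 \left(-9346\right)} = - \frac{259541}{395136} + \frac{17311}{21828} \left(- \frac{1}{9346}\right) = \left(-259541\right) \frac{1}{395136} - \frac{17311}{204004488} = - \frac{259541}{395136} - \frac{17311}{204004488} = - \frac{2206432042471}{3358729890432}$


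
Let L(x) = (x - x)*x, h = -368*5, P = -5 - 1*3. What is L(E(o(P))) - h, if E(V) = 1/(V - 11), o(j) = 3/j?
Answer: 1840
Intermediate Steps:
P = -8 (P = -5 - 3 = -8)
h = -1840
E(V) = 1/(-11 + V)
L(x) = 0 (L(x) = 0*x = 0)
L(E(o(P))) - h = 0 - 1*(-1840) = 0 + 1840 = 1840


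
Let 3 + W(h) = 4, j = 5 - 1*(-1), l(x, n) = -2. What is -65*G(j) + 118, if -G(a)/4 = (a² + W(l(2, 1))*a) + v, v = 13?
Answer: 14418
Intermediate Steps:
j = 6 (j = 5 + 1 = 6)
W(h) = 1 (W(h) = -3 + 4 = 1)
G(a) = -52 - 4*a - 4*a² (G(a) = -4*((a² + 1*a) + 13) = -4*((a² + a) + 13) = -4*((a + a²) + 13) = -4*(13 + a + a²) = -52 - 4*a - 4*a²)
-65*G(j) + 118 = -65*(-52 - 4*6 - 4*6²) + 118 = -65*(-52 - 24 - 4*36) + 118 = -65*(-52 - 24 - 144) + 118 = -65*(-220) + 118 = 14300 + 118 = 14418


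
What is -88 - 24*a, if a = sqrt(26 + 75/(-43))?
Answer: -88 - 24*sqrt(44849)/43 ≈ -206.20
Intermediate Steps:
a = sqrt(44849)/43 (a = sqrt(26 + 75*(-1/43)) = sqrt(26 - 75/43) = sqrt(1043/43) = sqrt(44849)/43 ≈ 4.9250)
-88 - 24*a = -88 - 24*sqrt(44849)/43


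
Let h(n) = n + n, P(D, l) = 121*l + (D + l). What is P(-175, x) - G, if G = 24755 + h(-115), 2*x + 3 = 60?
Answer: -21223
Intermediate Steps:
x = 57/2 (x = -3/2 + (½)*60 = -3/2 + 30 = 57/2 ≈ 28.500)
P(D, l) = D + 122*l
h(n) = 2*n
G = 24525 (G = 24755 + 2*(-115) = 24755 - 230 = 24525)
P(-175, x) - G = (-175 + 122*(57/2)) - 1*24525 = (-175 + 3477) - 24525 = 3302 - 24525 = -21223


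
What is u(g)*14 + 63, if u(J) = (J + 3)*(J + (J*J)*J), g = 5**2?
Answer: 6134863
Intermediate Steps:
g = 25
u(J) = (3 + J)*(J + J**3) (u(J) = (3 + J)*(J + J**2*J) = (3 + J)*(J + J**3))
u(g)*14 + 63 = (25*(3 + 25 + 25**3 + 3*25**2))*14 + 63 = (25*(3 + 25 + 15625 + 3*625))*14 + 63 = (25*(3 + 25 + 15625 + 1875))*14 + 63 = (25*17528)*14 + 63 = 438200*14 + 63 = 6134800 + 63 = 6134863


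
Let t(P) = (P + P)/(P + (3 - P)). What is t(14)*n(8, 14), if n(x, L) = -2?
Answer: -56/3 ≈ -18.667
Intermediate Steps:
t(P) = 2*P/3 (t(P) = (2*P)/3 = (2*P)*(⅓) = 2*P/3)
t(14)*n(8, 14) = ((⅔)*14)*(-2) = (28/3)*(-2) = -56/3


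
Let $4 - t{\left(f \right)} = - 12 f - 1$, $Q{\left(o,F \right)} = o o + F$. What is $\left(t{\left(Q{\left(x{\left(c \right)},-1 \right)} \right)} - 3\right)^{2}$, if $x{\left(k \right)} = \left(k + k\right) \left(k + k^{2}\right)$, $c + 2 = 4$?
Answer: $47637604$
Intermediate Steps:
$c = 2$ ($c = -2 + 4 = 2$)
$x{\left(k \right)} = 2 k \left(k + k^{2}\right)$
$Q{\left(o,F \right)} = F + o^{2}$ ($Q{\left(o,F \right)} = o^{2} + F = F + o^{2}$)
$t{\left(f \right)} = 5 + 12 f$ ($t{\left(f \right)} = 4 - \left(- 12 f - 1\right) = 4 - \left(-1 - 12 f\right) = 4 + \left(1 + 12 f\right) = 5 + 12 f$)
$\left(t{\left(Q{\left(x{\left(c \right)},-1 \right)} \right)} - 3\right)^{2} = \left(\left(5 + 12 \left(-1 + \left(2 \cdot 2^{2} \left(1 + 2\right)\right)^{2}\right)\right) - 3\right)^{2} = \left(\left(5 + 12 \left(-1 + \left(2 \cdot 4 \cdot 3\right)^{2}\right)\right) - 3\right)^{2} = \left(\left(5 + 12 \left(-1 + 24^{2}\right)\right) - 3\right)^{2} = \left(\left(5 + 12 \left(-1 + 576\right)\right) - 3\right)^{2} = \left(\left(5 + 12 \cdot 575\right) - 3\right)^{2} = \left(\left(5 + 6900\right) - 3\right)^{2} = \left(6905 - 3\right)^{2} = 6902^{2} = 47637604$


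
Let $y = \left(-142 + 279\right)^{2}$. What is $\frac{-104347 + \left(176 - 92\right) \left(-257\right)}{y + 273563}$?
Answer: $- \frac{125935}{292332} \approx -0.43079$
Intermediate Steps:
$y = 18769$ ($y = 137^{2} = 18769$)
$\frac{-104347 + \left(176 - 92\right) \left(-257\right)}{y + 273563} = \frac{-104347 + \left(176 - 92\right) \left(-257\right)}{18769 + 273563} = \frac{-104347 + 84 \left(-257\right)}{292332} = \left(-104347 - 21588\right) \frac{1}{292332} = \left(-125935\right) \frac{1}{292332} = - \frac{125935}{292332}$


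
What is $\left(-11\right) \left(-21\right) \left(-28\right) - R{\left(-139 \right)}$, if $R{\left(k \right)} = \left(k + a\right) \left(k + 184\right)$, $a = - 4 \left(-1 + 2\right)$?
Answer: $-33$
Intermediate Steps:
$a = -4$ ($a = \left(-4\right) 1 = -4$)
$R{\left(k \right)} = \left(-4 + k\right) \left(184 + k\right)$ ($R{\left(k \right)} = \left(k - 4\right) \left(k + 184\right) = \left(-4 + k\right) \left(184 + k\right)$)
$\left(-11\right) \left(-21\right) \left(-28\right) - R{\left(-139 \right)} = \left(-11\right) \left(-21\right) \left(-28\right) - \left(-736 + \left(-139\right)^{2} + 180 \left(-139\right)\right) = 231 \left(-28\right) - \left(-736 + 19321 - 25020\right) = -6468 - -6435 = -6468 + 6435 = -33$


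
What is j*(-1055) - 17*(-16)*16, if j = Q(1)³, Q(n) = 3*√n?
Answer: -24133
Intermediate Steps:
j = 27 (j = (3*√1)³ = (3*1)³ = 3³ = 27)
j*(-1055) - 17*(-16)*16 = 27*(-1055) - 17*(-16)*16 = -28485 - (-272)*16 = -28485 - 1*(-4352) = -28485 + 4352 = -24133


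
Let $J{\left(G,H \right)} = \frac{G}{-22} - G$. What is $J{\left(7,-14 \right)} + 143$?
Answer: $\frac{2985}{22} \approx 135.68$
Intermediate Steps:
$J{\left(G,H \right)} = - \frac{23 G}{22}$ ($J{\left(G,H \right)} = G \left(- \frac{1}{22}\right) - G = - \frac{G}{22} - G = - \frac{23 G}{22}$)
$J{\left(7,-14 \right)} + 143 = \left(- \frac{23}{22}\right) 7 + 143 = - \frac{161}{22} + 143 = \frac{2985}{22}$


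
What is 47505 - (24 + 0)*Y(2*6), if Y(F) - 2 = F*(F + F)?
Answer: 40545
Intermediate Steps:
Y(F) = 2 + 2*F² (Y(F) = 2 + F*(F + F) = 2 + F*(2*F) = 2 + 2*F²)
47505 - (24 + 0)*Y(2*6) = 47505 - (24 + 0)*(2 + 2*(2*6)²) = 47505 - 24*(2 + 2*12²) = 47505 - 24*(2 + 2*144) = 47505 - 24*(2 + 288) = 47505 - 24*290 = 47505 - 1*6960 = 47505 - 6960 = 40545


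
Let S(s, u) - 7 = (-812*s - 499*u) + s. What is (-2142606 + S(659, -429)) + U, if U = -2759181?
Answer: -5222158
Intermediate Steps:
S(s, u) = 7 - 811*s - 499*u (S(s, u) = 7 + ((-812*s - 499*u) + s) = 7 + (-811*s - 499*u) = 7 - 811*s - 499*u)
(-2142606 + S(659, -429)) + U = (-2142606 + (7 - 811*659 - 499*(-429))) - 2759181 = (-2142606 + (7 - 534449 + 214071)) - 2759181 = (-2142606 - 320371) - 2759181 = -2462977 - 2759181 = -5222158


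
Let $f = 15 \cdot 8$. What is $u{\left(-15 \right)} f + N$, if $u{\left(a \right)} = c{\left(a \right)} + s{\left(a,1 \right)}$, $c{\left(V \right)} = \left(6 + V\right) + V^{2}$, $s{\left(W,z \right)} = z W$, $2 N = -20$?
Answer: $24110$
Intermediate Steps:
$N = -10$ ($N = \frac{1}{2} \left(-20\right) = -10$)
$f = 120$
$s{\left(W,z \right)} = W z$
$c{\left(V \right)} = 6 + V + V^{2}$
$u{\left(a \right)} = 6 + a^{2} + 2 a$ ($u{\left(a \right)} = \left(6 + a + a^{2}\right) + a 1 = \left(6 + a + a^{2}\right) + a = 6 + a^{2} + 2 a$)
$u{\left(-15 \right)} f + N = \left(6 + \left(-15\right)^{2} + 2 \left(-15\right)\right) 120 - 10 = \left(6 + 225 - 30\right) 120 - 10 = 201 \cdot 120 - 10 = 24120 - 10 = 24110$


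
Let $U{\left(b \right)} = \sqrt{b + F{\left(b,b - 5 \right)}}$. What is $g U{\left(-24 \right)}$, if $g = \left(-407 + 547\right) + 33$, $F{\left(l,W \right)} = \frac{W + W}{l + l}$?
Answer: $\frac{173 i \sqrt{3282}}{12} \approx 825.91 i$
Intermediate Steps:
$F{\left(l,W \right)} = \frac{W}{l}$ ($F{\left(l,W \right)} = \frac{2 W}{2 l} = 2 W \frac{1}{2 l} = \frac{W}{l}$)
$g = 173$ ($g = 140 + 33 = 173$)
$U{\left(b \right)} = \sqrt{b + \frac{-5 + b}{b}}$ ($U{\left(b \right)} = \sqrt{b + \frac{b - 5}{b}} = \sqrt{b + \frac{-5 + b}{b}}$)
$g U{\left(-24 \right)} = 173 \sqrt{1 - 24 - \frac{5}{-24}} = 173 \sqrt{1 - 24 - - \frac{5}{24}} = 173 \sqrt{1 - 24 + \frac{5}{24}} = 173 \sqrt{- \frac{547}{24}} = 173 \frac{i \sqrt{3282}}{12} = \frac{173 i \sqrt{3282}}{12}$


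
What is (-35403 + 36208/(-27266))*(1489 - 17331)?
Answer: 7646413829926/13633 ≈ 5.6088e+8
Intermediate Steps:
(-35403 + 36208/(-27266))*(1489 - 17331) = (-35403 + 36208*(-1/27266))*(-15842) = (-35403 - 18104/13633)*(-15842) = -482667203/13633*(-15842) = 7646413829926/13633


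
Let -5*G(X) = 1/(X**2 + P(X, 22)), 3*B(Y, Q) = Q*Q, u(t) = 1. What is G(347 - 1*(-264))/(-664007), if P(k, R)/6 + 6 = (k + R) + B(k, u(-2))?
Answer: 1/1251935397975 ≈ 7.9876e-13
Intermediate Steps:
B(Y, Q) = Q**2/3 (B(Y, Q) = (Q*Q)/3 = Q**2/3)
P(k, R) = -34 + 6*R + 6*k (P(k, R) = -36 + 6*((k + R) + (1/3)*1**2) = -36 + 6*((R + k) + (1/3)*1) = -36 + 6*((R + k) + 1/3) = -36 + 6*(1/3 + R + k) = -36 + (2 + 6*R + 6*k) = -34 + 6*R + 6*k)
G(X) = -1/(5*(98 + X**2 + 6*X)) (G(X) = -1/(5*(X**2 + (-34 + 6*22 + 6*X))) = -1/(5*(X**2 + (-34 + 132 + 6*X))) = -1/(5*(X**2 + (98 + 6*X))) = -1/(5*(98 + X**2 + 6*X)))
G(347 - 1*(-264))/(-664007) = -1/(490 + 5*(347 - 1*(-264))**2 + 30*(347 - 1*(-264)))/(-664007) = -1/(490 + 5*(347 + 264)**2 + 30*(347 + 264))*(-1/664007) = -1/(490 + 5*611**2 + 30*611)*(-1/664007) = -1/(490 + 5*373321 + 18330)*(-1/664007) = -1/(490 + 1866605 + 18330)*(-1/664007) = -1/1885425*(-1/664007) = 1/1251935397975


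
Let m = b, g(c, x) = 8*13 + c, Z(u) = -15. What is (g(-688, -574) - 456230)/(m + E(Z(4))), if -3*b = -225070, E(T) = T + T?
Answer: -685221/112490 ≈ -6.0914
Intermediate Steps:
E(T) = 2*T
b = 225070/3 (b = -1/3*(-225070) = 225070/3 ≈ 75023.)
g(c, x) = 104 + c
m = 225070/3 ≈ 75023.
(g(-688, -574) - 456230)/(m + E(Z(4))) = ((104 - 688) - 456230)/(225070/3 + 2*(-15)) = (-584 - 456230)/(225070/3 - 30) = -456814/224980/3 = -456814*3/224980 = -685221/112490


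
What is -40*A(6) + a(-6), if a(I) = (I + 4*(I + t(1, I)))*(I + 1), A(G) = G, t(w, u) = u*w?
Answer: 30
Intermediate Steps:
a(I) = 9*I*(1 + I) (a(I) = (I + 4*(I + I*1))*(I + 1) = (I + 4*(I + I))*(1 + I) = (I + 4*(2*I))*(1 + I) = (I + 8*I)*(1 + I) = (9*I)*(1 + I) = 9*I*(1 + I))
-40*A(6) + a(-6) = -40*6 + 9*(-6)*(1 - 6) = -240 + 9*(-6)*(-5) = -240 + 270 = 30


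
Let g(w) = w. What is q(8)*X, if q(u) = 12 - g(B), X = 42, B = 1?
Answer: 462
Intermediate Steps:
q(u) = 11 (q(u) = 12 - 1*1 = 12 - 1 = 11)
q(8)*X = 11*42 = 462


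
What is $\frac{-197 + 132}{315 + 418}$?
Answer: $- \frac{65}{733} \approx -0.088677$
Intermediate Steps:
$\frac{-197 + 132}{315 + 418} = - \frac{65}{733}$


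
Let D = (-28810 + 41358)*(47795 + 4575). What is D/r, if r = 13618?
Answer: 328569380/6809 ≈ 48255.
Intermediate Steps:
D = 657138760 (D = 12548*52370 = 657138760)
D/r = 657138760/13618 = 657138760*(1/13618) = 328569380/6809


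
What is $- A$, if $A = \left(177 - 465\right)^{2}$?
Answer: $-82944$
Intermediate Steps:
$A = 82944$ ($A = \left(-288\right)^{2} = 82944$)
$- A = \left(-1\right) 82944 = -82944$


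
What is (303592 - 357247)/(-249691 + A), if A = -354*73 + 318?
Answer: 10731/55043 ≈ 0.19496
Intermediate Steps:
A = -25524 (A = -25842 + 318 = -25524)
(303592 - 357247)/(-249691 + A) = (303592 - 357247)/(-249691 - 25524) = -53655/(-275215) = -53655*(-1/275215) = 10731/55043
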